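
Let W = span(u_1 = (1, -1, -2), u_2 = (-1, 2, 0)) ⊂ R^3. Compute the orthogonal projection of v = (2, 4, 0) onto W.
proj_W(v) = (-22/21, 52/21, -16/21)

Set up U = [u_1 | ... | u_2] ∈ R^(3×2). The projector onto W = col(U) is P = U (U^T U)^(-1) U^T.
Compute U^T U =
  [6, -3]
  [-3, 5],
and U^T v = (-2, 6).
Solve U^T U · c = U^T v for the coefficients: c = (8/21, 10/7). The projection is proj_W(v) = U c.
Check: (v - proj_W(v)) · u_1 = 0  (should be 0).
Check: (v - proj_W(v)) · u_2 = 0  (should be 0).
Result: proj_W(v) = (-22/21, 52/21, -16/21).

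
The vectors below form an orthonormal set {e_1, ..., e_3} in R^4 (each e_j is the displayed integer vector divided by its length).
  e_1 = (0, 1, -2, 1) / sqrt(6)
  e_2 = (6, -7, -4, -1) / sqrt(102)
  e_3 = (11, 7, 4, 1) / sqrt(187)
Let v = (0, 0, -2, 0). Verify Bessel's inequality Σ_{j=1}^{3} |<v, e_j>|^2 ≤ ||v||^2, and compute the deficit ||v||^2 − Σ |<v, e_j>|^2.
Σ |<v, e_j>|^2 = 40/11; ||v||^2 = 4; deficit = 4/11

Write each e_j = u_j / sqrt(<u_j, u_j>) where u_j is the displayed integer vector. Then <v, e_j> = <v, u_j> / sqrt(<u_j, u_j>), so |<v, e_j>|^2 = <v, u_j>^2 / <u_j, u_j>.
Coefficients: <v, e_1> = 4/sqrt(6), <v, e_2> = 8/sqrt(102), <v, e_3> = -8/sqrt(187).
Square and sum: Σ |<v, e_j>|^2 = 40/11.
Compute ||v||^2 = v·v = 4.
Deficit = 4 − 40/11 = 4/11 ≥ 0, confirming Bessel's inequality. (The deficit equals ||v − Σ <v,e_j> e_j||^2, the squared distance from v to span{e_j}.)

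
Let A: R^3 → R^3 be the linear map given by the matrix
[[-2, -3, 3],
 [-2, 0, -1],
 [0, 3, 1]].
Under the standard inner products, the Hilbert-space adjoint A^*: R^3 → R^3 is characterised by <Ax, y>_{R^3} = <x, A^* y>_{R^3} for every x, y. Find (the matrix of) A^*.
A^* = A^T =
[[-2, -2, 0],
 [-3, 0, 3],
 [3, -1, 1]]

For real matrices with standard dot products, the defining identity <Ax, y> = <x, A^* y> gives (Ax)^T y = x^T (A^*) y, i.e. x^T A^T y = x^T (A^*) y. Since this holds for all x, y, we must have A^* = A^T. Therefore
A^* =
[[-2, -2, 0],
 [-3, 0, 3],
 [3, -1, 1]].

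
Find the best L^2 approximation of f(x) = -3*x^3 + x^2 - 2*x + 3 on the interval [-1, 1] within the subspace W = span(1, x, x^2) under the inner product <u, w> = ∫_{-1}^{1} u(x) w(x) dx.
g(x) = x^2 - 19*x/5 + 3

The best approximation g ∈ W is the orthogonal projection of f onto W. Writing g = a_0 + a_1 x + a_2 x^2, the coefficients solve the normal equations G · a = b where
  G_{ij} = <φ_i, φ_j> and b_i = <f, φ_i>, with φ_0 = 1, φ_1 = x, φ_2 = x^2.
G =
  [2, 0, 2/3]
  [0, 2/3, 0]
  [2/3, 0, 2/5],
b = (20/3, -38/15, 12/5).
Solving gives a_0 = 3, a_1 = -19/5, a_2 = 1, so
  g(x) = x^2 - 19*x/5 + 3.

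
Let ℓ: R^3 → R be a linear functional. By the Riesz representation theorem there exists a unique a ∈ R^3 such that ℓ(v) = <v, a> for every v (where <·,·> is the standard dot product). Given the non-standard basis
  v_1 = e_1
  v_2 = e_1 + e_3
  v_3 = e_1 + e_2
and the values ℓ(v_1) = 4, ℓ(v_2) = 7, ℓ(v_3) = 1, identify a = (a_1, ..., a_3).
a = (4, -3, 3)

Write a = (a_1, ..., a_3) in the standard basis. For each basis vector v_i, ℓ(v_i) = <v_i, a> is a linear equation in the a_j's. Collect the n equations into a matrix system V a = ℓ, where row i of V is v_i (expressed in the standard basis). Since V is invertible (lower-triangular with 1s on the diagonal, up to permutation), solve by back-substitution:
  V =
[[1, 0, 0],
 [1, 0, 1],
 [1, 1, 0]]
  V a = (4, 7, 1)
Solving gives a = (4, -3, 3).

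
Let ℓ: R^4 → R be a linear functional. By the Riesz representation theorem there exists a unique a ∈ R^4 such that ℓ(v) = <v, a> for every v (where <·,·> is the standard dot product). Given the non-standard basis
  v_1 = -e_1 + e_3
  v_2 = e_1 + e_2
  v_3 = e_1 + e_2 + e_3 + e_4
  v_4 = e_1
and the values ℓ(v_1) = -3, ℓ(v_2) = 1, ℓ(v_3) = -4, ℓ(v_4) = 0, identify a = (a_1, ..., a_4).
a = (0, 1, -3, -2)

Write a = (a_1, ..., a_4) in the standard basis. For each basis vector v_i, ℓ(v_i) = <v_i, a> is a linear equation in the a_j's. Collect the n equations into a matrix system V a = ℓ, where row i of V is v_i (expressed in the standard basis). Since V is invertible (lower-triangular with 1s on the diagonal, up to permutation), solve by back-substitution:
  V =
[[-1, 0, 1, 0],
 [1, 1, 0, 0],
 [1, 1, 1, 1],
 [1, 0, 0, 0]]
  V a = (-3, 1, -4, 0)
Solving gives a = (0, 1, -3, -2).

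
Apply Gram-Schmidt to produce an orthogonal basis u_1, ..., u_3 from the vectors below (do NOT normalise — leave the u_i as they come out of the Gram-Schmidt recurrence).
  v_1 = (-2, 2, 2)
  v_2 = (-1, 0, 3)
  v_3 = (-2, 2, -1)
Orthogonal basis:
  u_1 = (-2, 2, 2)
  u_2 = (1/3, -4/3, 5/3)
  u_3 = (-9/14, -3/7, -3/14)

Apply the Gram-Schmidt recurrence
  u_1 = v_1
  u_i = v_i − Σ_{j<i} ((v_i · u_j) / (u_j · u_j)) · u_j.

Step by step this gives:
  u_1 = (-2, 2, 2)
  u_2 = (1/3, -4/3, 5/3)
  u_3 = (-9/14, -3/7, -3/14)

Orthogonality check:
  u_2 · u_1 = 0 (should be 0)
  u_3 · u_1 = 0 (should be 0)
  u_3 · u_2 = 0 (should be 0)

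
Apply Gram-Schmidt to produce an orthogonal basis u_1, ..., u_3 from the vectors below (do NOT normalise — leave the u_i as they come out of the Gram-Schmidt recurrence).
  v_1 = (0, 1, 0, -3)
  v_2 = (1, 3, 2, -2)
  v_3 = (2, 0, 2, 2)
Orthogonal basis:
  u_1 = (0, 1, 0, -3)
  u_2 = (1, 21/10, 2, 7/10)
  u_3 = (124/99, -32/33, 50/99, -32/99)

Apply the Gram-Schmidt recurrence
  u_1 = v_1
  u_i = v_i − Σ_{j<i} ((v_i · u_j) / (u_j · u_j)) · u_j.

Step by step this gives:
  u_1 = (0, 1, 0, -3)
  u_2 = (1, 21/10, 2, 7/10)
  u_3 = (124/99, -32/33, 50/99, -32/99)

Orthogonality check:
  u_2 · u_1 = 0 (should be 0)
  u_3 · u_1 = 0 (should be 0)
  u_3 · u_2 = 0 (should be 0)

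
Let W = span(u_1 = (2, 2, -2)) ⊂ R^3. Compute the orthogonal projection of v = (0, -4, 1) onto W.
proj_W(v) = (-5/3, -5/3, 5/3)

Set up U = [u_1 | ... | u_1] ∈ R^(3×1). The projector onto W = col(U) is P = U (U^T U)^(-1) U^T.
Compute U^T U =
  [12],
and U^T v = (-10).
Solve U^T U · c = U^T v for the coefficients: c = (-5/6). The projection is proj_W(v) = U c.
Check: (v - proj_W(v)) · u_1 = 0  (should be 0).
Result: proj_W(v) = (-5/3, -5/3, 5/3).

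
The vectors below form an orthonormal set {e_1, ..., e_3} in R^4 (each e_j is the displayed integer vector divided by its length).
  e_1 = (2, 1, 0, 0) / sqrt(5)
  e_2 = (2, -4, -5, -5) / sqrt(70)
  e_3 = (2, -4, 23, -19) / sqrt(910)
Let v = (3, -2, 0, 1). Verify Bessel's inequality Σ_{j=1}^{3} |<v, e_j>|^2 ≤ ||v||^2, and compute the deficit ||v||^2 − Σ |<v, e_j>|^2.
Σ |<v, e_j>|^2 = 57/13; ||v||^2 = 14; deficit = 125/13

Write each e_j = u_j / sqrt(<u_j, u_j>) where u_j is the displayed integer vector. Then <v, e_j> = <v, u_j> / sqrt(<u_j, u_j>), so |<v, e_j>|^2 = <v, u_j>^2 / <u_j, u_j>.
Coefficients: <v, e_1> = 4/sqrt(5), <v, e_2> = 9/sqrt(70), <v, e_3> = -5/sqrt(910).
Square and sum: Σ |<v, e_j>|^2 = 57/13.
Compute ||v||^2 = v·v = 14.
Deficit = 14 − 57/13 = 125/13 ≥ 0, confirming Bessel's inequality. (The deficit equals ||v − Σ <v,e_j> e_j||^2, the squared distance from v to span{e_j}.)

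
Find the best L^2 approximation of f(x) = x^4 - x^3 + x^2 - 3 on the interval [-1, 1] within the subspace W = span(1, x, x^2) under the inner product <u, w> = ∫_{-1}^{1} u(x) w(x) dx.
g(x) = 13*x^2/7 - 3*x/5 - 108/35

The best approximation g ∈ W is the orthogonal projection of f onto W. Writing g = a_0 + a_1 x + a_2 x^2, the coefficients solve the normal equations G · a = b where
  G_{ij} = <φ_i, φ_j> and b_i = <f, φ_i>, with φ_0 = 1, φ_1 = x, φ_2 = x^2.
G =
  [2, 0, 2/3]
  [0, 2/3, 0]
  [2/3, 0, 2/5],
b = (-74/15, -2/5, -46/35).
Solving gives a_0 = -108/35, a_1 = -3/5, a_2 = 13/7, so
  g(x) = 13*x^2/7 - 3*x/5 - 108/35.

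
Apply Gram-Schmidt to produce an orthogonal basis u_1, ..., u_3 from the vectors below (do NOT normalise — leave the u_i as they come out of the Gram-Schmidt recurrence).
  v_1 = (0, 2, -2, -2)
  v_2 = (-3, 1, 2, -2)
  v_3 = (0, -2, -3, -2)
Orthogonal basis:
  u_1 = (0, 2, -2, -2)
  u_2 = (-3, 2/3, 7/3, -5/3)
  u_3 = (-45/53, -149/53, -71/53, -78/53)

Apply the Gram-Schmidt recurrence
  u_1 = v_1
  u_i = v_i − Σ_{j<i} ((v_i · u_j) / (u_j · u_j)) · u_j.

Step by step this gives:
  u_1 = (0, 2, -2, -2)
  u_2 = (-3, 2/3, 7/3, -5/3)
  u_3 = (-45/53, -149/53, -71/53, -78/53)

Orthogonality check:
  u_2 · u_1 = 0 (should be 0)
  u_3 · u_1 = 0 (should be 0)
  u_3 · u_2 = 0 (should be 0)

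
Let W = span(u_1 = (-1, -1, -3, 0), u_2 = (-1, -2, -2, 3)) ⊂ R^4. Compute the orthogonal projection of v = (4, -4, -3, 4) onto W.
proj_W(v) = (-125/117, -22/9, -214/117, 161/39)

Set up U = [u_1 | ... | u_2] ∈ R^(4×2). The projector onto W = col(U) is P = U (U^T U)^(-1) U^T.
Compute U^T U =
  [11, 9]
  [9, 18],
and U^T v = (9, 22).
Solve U^T U · c = U^T v for the coefficients: c = (-4/13, 161/117). The projection is proj_W(v) = U c.
Check: (v - proj_W(v)) · u_1 = 0  (should be 0).
Check: (v - proj_W(v)) · u_2 = 0  (should be 0).
Result: proj_W(v) = (-125/117, -22/9, -214/117, 161/39).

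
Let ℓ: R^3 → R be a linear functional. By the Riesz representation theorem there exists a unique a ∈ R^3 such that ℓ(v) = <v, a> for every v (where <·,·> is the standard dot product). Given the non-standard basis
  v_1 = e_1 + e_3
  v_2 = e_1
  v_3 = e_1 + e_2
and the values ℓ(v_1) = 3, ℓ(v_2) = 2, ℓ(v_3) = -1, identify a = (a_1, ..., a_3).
a = (2, -3, 1)

Write a = (a_1, ..., a_3) in the standard basis. For each basis vector v_i, ℓ(v_i) = <v_i, a> is a linear equation in the a_j's. Collect the n equations into a matrix system V a = ℓ, where row i of V is v_i (expressed in the standard basis). Since V is invertible (lower-triangular with 1s on the diagonal, up to permutation), solve by back-substitution:
  V =
[[1, 0, 1],
 [1, 0, 0],
 [1, 1, 0]]
  V a = (3, 2, -1)
Solving gives a = (2, -3, 1).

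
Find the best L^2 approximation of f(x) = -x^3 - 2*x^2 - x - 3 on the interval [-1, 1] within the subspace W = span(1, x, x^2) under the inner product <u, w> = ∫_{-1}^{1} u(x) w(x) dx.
g(x) = -2*x^2 - 8*x/5 - 3

The best approximation g ∈ W is the orthogonal projection of f onto W. Writing g = a_0 + a_1 x + a_2 x^2, the coefficients solve the normal equations G · a = b where
  G_{ij} = <φ_i, φ_j> and b_i = <f, φ_i>, with φ_0 = 1, φ_1 = x, φ_2 = x^2.
G =
  [2, 0, 2/3]
  [0, 2/3, 0]
  [2/3, 0, 2/5],
b = (-22/3, -16/15, -14/5).
Solving gives a_0 = -3, a_1 = -8/5, a_2 = -2, so
  g(x) = -2*x^2 - 8*x/5 - 3.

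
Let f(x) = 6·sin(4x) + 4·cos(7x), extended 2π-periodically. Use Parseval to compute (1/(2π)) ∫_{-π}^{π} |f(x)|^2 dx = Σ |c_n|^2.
Σ |c_n|^2 = 26

Expand |f|^2 and use orthogonality of {sin(nx), cos(mx)} on [-π, π]:
  ∫_{-π}^{π} sin(nx)^2 dx = π, ∫ cos(mx)^2 dx = π, and cross terms integrate to 0.
So ∫_{-π}^{π} f(x)^2 dx = 6^2 · π + 4^2 · π = (36 + 16)π.
Divide by 2π: (36 + 16)/2 = 26.
By Parseval, this equals Σ |c_n|^2.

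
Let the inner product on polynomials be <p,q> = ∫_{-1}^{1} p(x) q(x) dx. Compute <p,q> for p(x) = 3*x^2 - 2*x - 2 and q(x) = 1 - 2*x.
<p,q> = 2/3

Expand the product: p(x)·q(x) = -6*x^3 + 7*x^2 + 2*x - 2.
∫_{-1}^{1} of each monomial x^k gives [2/(k+1) if k even, 0 if k odd]. Integrating term-by-term (or equivalently evaluating the antiderivative F(x) = -3*x^4/2 + 7*x^3/3 + x^2 - 2*x at the endpoints):
  F(1) − F(−1) = -1/6 − (-5/6) = 2/3.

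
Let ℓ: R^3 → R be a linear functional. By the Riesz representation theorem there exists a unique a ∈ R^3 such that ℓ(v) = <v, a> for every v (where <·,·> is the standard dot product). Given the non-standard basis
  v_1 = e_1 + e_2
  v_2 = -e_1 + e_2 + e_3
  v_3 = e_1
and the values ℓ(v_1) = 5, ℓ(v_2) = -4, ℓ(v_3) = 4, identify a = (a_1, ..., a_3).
a = (4, 1, -1)

Write a = (a_1, ..., a_3) in the standard basis. For each basis vector v_i, ℓ(v_i) = <v_i, a> is a linear equation in the a_j's. Collect the n equations into a matrix system V a = ℓ, where row i of V is v_i (expressed in the standard basis). Since V is invertible (lower-triangular with 1s on the diagonal, up to permutation), solve by back-substitution:
  V =
[[1, 1, 0],
 [-1, 1, 1],
 [1, 0, 0]]
  V a = (5, -4, 4)
Solving gives a = (4, 1, -1).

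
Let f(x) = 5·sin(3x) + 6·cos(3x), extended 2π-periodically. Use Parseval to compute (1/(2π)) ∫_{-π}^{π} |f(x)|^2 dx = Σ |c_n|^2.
Σ |c_n|^2 = 61/2

Expand |f|^2 and use orthogonality of {sin(nx), cos(mx)} on [-π, π]:
  ∫_{-π}^{π} sin(nx)^2 dx = π, ∫ cos(mx)^2 dx = π, and cross terms integrate to 0.
So ∫_{-π}^{π} f(x)^2 dx = 5^2 · π + 6^2 · π = (25 + 36)π.
Divide by 2π: (25 + 36)/2 = 61/2.
By Parseval, this equals Σ |c_n|^2.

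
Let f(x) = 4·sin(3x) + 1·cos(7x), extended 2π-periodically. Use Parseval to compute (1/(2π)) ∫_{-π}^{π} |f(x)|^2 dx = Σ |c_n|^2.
Σ |c_n|^2 = 17/2

Expand |f|^2 and use orthogonality of {sin(nx), cos(mx)} on [-π, π]:
  ∫_{-π}^{π} sin(nx)^2 dx = π, ∫ cos(mx)^2 dx = π, and cross terms integrate to 0.
So ∫_{-π}^{π} f(x)^2 dx = 4^2 · π + 1^2 · π = (16 + 1)π.
Divide by 2π: (16 + 1)/2 = 17/2.
By Parseval, this equals Σ |c_n|^2.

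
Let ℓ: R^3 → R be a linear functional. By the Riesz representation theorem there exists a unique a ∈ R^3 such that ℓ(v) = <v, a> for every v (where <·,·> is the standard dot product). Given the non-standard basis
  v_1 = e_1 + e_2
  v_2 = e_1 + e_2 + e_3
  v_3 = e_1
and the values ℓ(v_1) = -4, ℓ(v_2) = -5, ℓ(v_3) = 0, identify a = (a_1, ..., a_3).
a = (0, -4, -1)

Write a = (a_1, ..., a_3) in the standard basis. For each basis vector v_i, ℓ(v_i) = <v_i, a> is a linear equation in the a_j's. Collect the n equations into a matrix system V a = ℓ, where row i of V is v_i (expressed in the standard basis). Since V is invertible (lower-triangular with 1s on the diagonal, up to permutation), solve by back-substitution:
  V =
[[1, 1, 0],
 [1, 1, 1],
 [1, 0, 0]]
  V a = (-4, -5, 0)
Solving gives a = (0, -4, -1).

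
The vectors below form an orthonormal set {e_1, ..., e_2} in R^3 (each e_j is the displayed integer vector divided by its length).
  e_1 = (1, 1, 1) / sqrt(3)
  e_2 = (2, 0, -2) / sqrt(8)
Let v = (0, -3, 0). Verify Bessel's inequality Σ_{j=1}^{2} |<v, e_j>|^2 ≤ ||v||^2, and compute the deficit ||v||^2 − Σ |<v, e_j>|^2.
Σ |<v, e_j>|^2 = 3; ||v||^2 = 9; deficit = 6

Write each e_j = u_j / sqrt(<u_j, u_j>) where u_j is the displayed integer vector. Then <v, e_j> = <v, u_j> / sqrt(<u_j, u_j>), so |<v, e_j>|^2 = <v, u_j>^2 / <u_j, u_j>.
Coefficients: <v, e_1> = -3/sqrt(3), <v, e_2> = 0/sqrt(8).
Square and sum: Σ |<v, e_j>|^2 = 3.
Compute ||v||^2 = v·v = 9.
Deficit = 9 − 3 = 6 ≥ 0, confirming Bessel's inequality. (The deficit equals ||v − Σ <v,e_j> e_j||^2, the squared distance from v to span{e_j}.)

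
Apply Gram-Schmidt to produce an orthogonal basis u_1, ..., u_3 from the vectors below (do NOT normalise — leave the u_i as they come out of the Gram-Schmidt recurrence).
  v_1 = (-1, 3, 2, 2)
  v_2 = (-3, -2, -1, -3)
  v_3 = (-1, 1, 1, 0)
Orthogonal basis:
  u_1 = (-1, 3, 2, 2)
  u_2 = (-65/18, -1/6, 2/9, -16/9)
  u_3 = (43/293, 11/293, 83/293, -78/293)

Apply the Gram-Schmidt recurrence
  u_1 = v_1
  u_i = v_i − Σ_{j<i} ((v_i · u_j) / (u_j · u_j)) · u_j.

Step by step this gives:
  u_1 = (-1, 3, 2, 2)
  u_2 = (-65/18, -1/6, 2/9, -16/9)
  u_3 = (43/293, 11/293, 83/293, -78/293)

Orthogonality check:
  u_2 · u_1 = 0 (should be 0)
  u_3 · u_1 = 0 (should be 0)
  u_3 · u_2 = 0 (should be 0)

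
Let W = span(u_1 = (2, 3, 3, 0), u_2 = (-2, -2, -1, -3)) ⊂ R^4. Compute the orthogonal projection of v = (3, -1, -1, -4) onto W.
proj_W(v) = (-162/227, -45/227, 153/227, -594/227)

Set up U = [u_1 | ... | u_2] ∈ R^(4×2). The projector onto W = col(U) is P = U (U^T U)^(-1) U^T.
Compute U^T U =
  [22, -13]
  [-13, 18],
and U^T v = (0, 9).
Solve U^T U · c = U^T v for the coefficients: c = (117/227, 198/227). The projection is proj_W(v) = U c.
Check: (v - proj_W(v)) · u_1 = 0  (should be 0).
Check: (v - proj_W(v)) · u_2 = 0  (should be 0).
Result: proj_W(v) = (-162/227, -45/227, 153/227, -594/227).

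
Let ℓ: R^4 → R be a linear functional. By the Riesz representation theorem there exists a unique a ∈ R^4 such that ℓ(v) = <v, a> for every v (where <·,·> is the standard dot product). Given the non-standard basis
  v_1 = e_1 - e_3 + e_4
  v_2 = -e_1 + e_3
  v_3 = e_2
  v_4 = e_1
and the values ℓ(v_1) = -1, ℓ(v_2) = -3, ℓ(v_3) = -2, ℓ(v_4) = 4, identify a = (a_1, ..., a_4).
a = (4, -2, 1, -4)

Write a = (a_1, ..., a_4) in the standard basis. For each basis vector v_i, ℓ(v_i) = <v_i, a> is a linear equation in the a_j's. Collect the n equations into a matrix system V a = ℓ, where row i of V is v_i (expressed in the standard basis). Since V is invertible (lower-triangular with 1s on the diagonal, up to permutation), solve by back-substitution:
  V =
[[1, 0, -1, 1],
 [-1, 0, 1, 0],
 [0, 1, 0, 0],
 [1, 0, 0, 0]]
  V a = (-1, -3, -2, 4)
Solving gives a = (4, -2, 1, -4).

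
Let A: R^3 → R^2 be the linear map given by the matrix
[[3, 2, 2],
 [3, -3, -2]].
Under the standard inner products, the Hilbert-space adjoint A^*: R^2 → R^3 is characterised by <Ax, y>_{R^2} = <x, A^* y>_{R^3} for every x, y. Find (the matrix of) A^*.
A^* = A^T =
[[3, 3],
 [2, -3],
 [2, -2]]

For real matrices with standard dot products, the defining identity <Ax, y> = <x, A^* y> gives (Ax)^T y = x^T (A^*) y, i.e. x^T A^T y = x^T (A^*) y. Since this holds for all x, y, we must have A^* = A^T. Therefore
A^* =
[[3, 3],
 [2, -3],
 [2, -2]].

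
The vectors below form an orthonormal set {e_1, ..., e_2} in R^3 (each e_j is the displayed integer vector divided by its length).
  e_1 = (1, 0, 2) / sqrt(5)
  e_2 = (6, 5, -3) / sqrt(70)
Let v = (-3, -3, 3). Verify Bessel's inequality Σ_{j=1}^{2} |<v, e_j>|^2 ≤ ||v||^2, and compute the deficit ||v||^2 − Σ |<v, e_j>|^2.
Σ |<v, e_j>|^2 = 27; ||v||^2 = 27; deficit = 0

Write each e_j = u_j / sqrt(<u_j, u_j>) where u_j is the displayed integer vector. Then <v, e_j> = <v, u_j> / sqrt(<u_j, u_j>), so |<v, e_j>|^2 = <v, u_j>^2 / <u_j, u_j>.
Coefficients: <v, e_1> = 3/sqrt(5), <v, e_2> = -42/sqrt(70).
Square and sum: Σ |<v, e_j>|^2 = 27.
Compute ||v||^2 = v·v = 27.
Deficit = 27 − 27 = 0 ≥ 0, confirming Bessel's inequality. (The deficit equals ||v − Σ <v,e_j> e_j||^2, the squared distance from v to span{e_j}.)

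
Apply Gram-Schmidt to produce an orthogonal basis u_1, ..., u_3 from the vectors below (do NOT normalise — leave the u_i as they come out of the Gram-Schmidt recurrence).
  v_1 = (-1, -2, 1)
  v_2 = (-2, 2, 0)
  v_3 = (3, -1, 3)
Orthogonal basis:
  u_1 = (-1, -2, 1)
  u_2 = (-7/3, 4/3, 1/3)
  u_3 = (1, 1, 3)

Apply the Gram-Schmidt recurrence
  u_1 = v_1
  u_i = v_i − Σ_{j<i} ((v_i · u_j) / (u_j · u_j)) · u_j.

Step by step this gives:
  u_1 = (-1, -2, 1)
  u_2 = (-7/3, 4/3, 1/3)
  u_3 = (1, 1, 3)

Orthogonality check:
  u_2 · u_1 = 0 (should be 0)
  u_3 · u_1 = 0 (should be 0)
  u_3 · u_2 = 0 (should be 0)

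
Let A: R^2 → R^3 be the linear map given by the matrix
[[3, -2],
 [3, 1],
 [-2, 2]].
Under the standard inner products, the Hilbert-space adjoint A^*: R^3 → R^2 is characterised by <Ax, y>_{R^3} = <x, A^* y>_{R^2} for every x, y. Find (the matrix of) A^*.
A^* = A^T =
[[3, 3, -2],
 [-2, 1, 2]]

For real matrices with standard dot products, the defining identity <Ax, y> = <x, A^* y> gives (Ax)^T y = x^T (A^*) y, i.e. x^T A^T y = x^T (A^*) y. Since this holds for all x, y, we must have A^* = A^T. Therefore
A^* =
[[3, 3, -2],
 [-2, 1, 2]].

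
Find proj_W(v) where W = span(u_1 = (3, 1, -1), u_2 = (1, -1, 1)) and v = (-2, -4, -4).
proj_W(v) = (-2, 0, 0)

Set up U = [u_1 | ... | u_2] ∈ R^(3×2). The projector onto W = col(U) is P = U (U^T U)^(-1) U^T.
Compute U^T U =
  [11, 1]
  [1, 3],
and U^T v = (-6, -2).
Solve U^T U · c = U^T v for the coefficients: c = (-1/2, -1/2). The projection is proj_W(v) = U c.
Check: (v - proj_W(v)) · u_1 = 0  (should be 0).
Check: (v - proj_W(v)) · u_2 = 0  (should be 0).
Result: proj_W(v) = (-2, 0, 0).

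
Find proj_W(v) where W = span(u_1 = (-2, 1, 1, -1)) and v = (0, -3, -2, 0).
proj_W(v) = (10/7, -5/7, -5/7, 5/7)

Set up U = [u_1 | ... | u_1] ∈ R^(4×1). The projector onto W = col(U) is P = U (U^T U)^(-1) U^T.
Compute U^T U =
  [7],
and U^T v = (-5).
Solve U^T U · c = U^T v for the coefficients: c = (-5/7). The projection is proj_W(v) = U c.
Check: (v - proj_W(v)) · u_1 = 0  (should be 0).
Result: proj_W(v) = (10/7, -5/7, -5/7, 5/7).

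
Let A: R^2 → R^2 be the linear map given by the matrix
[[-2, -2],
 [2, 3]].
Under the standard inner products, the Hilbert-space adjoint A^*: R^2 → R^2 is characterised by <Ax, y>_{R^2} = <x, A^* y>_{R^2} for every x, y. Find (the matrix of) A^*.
A^* = A^T =
[[-2, 2],
 [-2, 3]]

For real matrices with standard dot products, the defining identity <Ax, y> = <x, A^* y> gives (Ax)^T y = x^T (A^*) y, i.e. x^T A^T y = x^T (A^*) y. Since this holds for all x, y, we must have A^* = A^T. Therefore
A^* =
[[-2, 2],
 [-2, 3]].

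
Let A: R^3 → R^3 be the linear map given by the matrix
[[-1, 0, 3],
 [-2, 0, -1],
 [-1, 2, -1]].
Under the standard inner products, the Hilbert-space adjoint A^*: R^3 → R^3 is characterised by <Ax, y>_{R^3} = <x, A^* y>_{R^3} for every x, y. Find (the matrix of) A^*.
A^* = A^T =
[[-1, -2, -1],
 [0, 0, 2],
 [3, -1, -1]]

For real matrices with standard dot products, the defining identity <Ax, y> = <x, A^* y> gives (Ax)^T y = x^T (A^*) y, i.e. x^T A^T y = x^T (A^*) y. Since this holds for all x, y, we must have A^* = A^T. Therefore
A^* =
[[-1, -2, -1],
 [0, 0, 2],
 [3, -1, -1]].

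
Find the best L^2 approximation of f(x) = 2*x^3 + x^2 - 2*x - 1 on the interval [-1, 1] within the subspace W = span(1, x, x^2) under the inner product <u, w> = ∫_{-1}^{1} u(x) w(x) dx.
g(x) = x^2 - 4*x/5 - 1

The best approximation g ∈ W is the orthogonal projection of f onto W. Writing g = a_0 + a_1 x + a_2 x^2, the coefficients solve the normal equations G · a = b where
  G_{ij} = <φ_i, φ_j> and b_i = <f, φ_i>, with φ_0 = 1, φ_1 = x, φ_2 = x^2.
G =
  [2, 0, 2/3]
  [0, 2/3, 0]
  [2/3, 0, 2/5],
b = (-4/3, -8/15, -4/15).
Solving gives a_0 = -1, a_1 = -4/5, a_2 = 1, so
  g(x) = x^2 - 4*x/5 - 1.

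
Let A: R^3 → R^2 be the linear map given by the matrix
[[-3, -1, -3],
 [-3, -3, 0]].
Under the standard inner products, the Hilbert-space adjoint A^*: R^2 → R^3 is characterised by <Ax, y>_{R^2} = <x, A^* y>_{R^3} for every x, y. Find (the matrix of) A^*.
A^* = A^T =
[[-3, -3],
 [-1, -3],
 [-3, 0]]

For real matrices with standard dot products, the defining identity <Ax, y> = <x, A^* y> gives (Ax)^T y = x^T (A^*) y, i.e. x^T A^T y = x^T (A^*) y. Since this holds for all x, y, we must have A^* = A^T. Therefore
A^* =
[[-3, -3],
 [-1, -3],
 [-3, 0]].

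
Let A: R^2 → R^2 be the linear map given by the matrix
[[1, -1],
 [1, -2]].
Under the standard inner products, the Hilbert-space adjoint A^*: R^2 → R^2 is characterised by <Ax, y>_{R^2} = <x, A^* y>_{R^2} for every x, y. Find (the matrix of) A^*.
A^* = A^T =
[[1, 1],
 [-1, -2]]

For real matrices with standard dot products, the defining identity <Ax, y> = <x, A^* y> gives (Ax)^T y = x^T (A^*) y, i.e. x^T A^T y = x^T (A^*) y. Since this holds for all x, y, we must have A^* = A^T. Therefore
A^* =
[[1, 1],
 [-1, -2]].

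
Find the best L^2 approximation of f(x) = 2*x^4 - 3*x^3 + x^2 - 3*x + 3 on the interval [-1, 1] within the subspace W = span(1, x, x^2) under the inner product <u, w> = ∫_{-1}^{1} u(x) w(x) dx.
g(x) = 19*x^2/7 - 24*x/5 + 99/35

The best approximation g ∈ W is the orthogonal projection of f onto W. Writing g = a_0 + a_1 x + a_2 x^2, the coefficients solve the normal equations G · a = b where
  G_{ij} = <φ_i, φ_j> and b_i = <f, φ_i>, with φ_0 = 1, φ_1 = x, φ_2 = x^2.
G =
  [2, 0, 2/3]
  [0, 2/3, 0]
  [2/3, 0, 2/5],
b = (112/15, -16/5, 104/35).
Solving gives a_0 = 99/35, a_1 = -24/5, a_2 = 19/7, so
  g(x) = 19*x^2/7 - 24*x/5 + 99/35.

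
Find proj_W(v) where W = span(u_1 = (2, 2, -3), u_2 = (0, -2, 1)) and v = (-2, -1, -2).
proj_W(v) = (0, 0, 0)

Set up U = [u_1 | ... | u_2] ∈ R^(3×2). The projector onto W = col(U) is P = U (U^T U)^(-1) U^T.
Compute U^T U =
  [17, -7]
  [-7, 5],
and U^T v = (0, 0).
Solve U^T U · c = U^T v for the coefficients: c = (0, 0). The projection is proj_W(v) = U c.
Check: (v - proj_W(v)) · u_1 = 0  (should be 0).
Check: (v - proj_W(v)) · u_2 = 0  (should be 0).
Result: proj_W(v) = (0, 0, 0).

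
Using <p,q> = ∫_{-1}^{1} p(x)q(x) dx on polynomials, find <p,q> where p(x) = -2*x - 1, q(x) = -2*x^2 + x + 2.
<p,q> = -4

Expand the product: p(x)·q(x) = 4*x^3 - 5*x - 2.
∫_{-1}^{1} of each monomial x^k gives [2/(k+1) if k even, 0 if k odd]. Integrating term-by-term (or equivalently evaluating the antiderivative F(x) = x^4 - 5*x^2/2 - 2*x at the endpoints):
  F(1) − F(−1) = -7/2 − (1/2) = -4.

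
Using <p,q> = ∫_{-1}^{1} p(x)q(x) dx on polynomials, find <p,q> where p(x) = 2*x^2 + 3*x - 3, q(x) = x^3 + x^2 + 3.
<p,q> = -14

Expand the product: p(x)·q(x) = 2*x^5 + 5*x^4 + 3*x^2 + 9*x - 9.
∫_{-1}^{1} of each monomial x^k gives [2/(k+1) if k even, 0 if k odd]. Integrating term-by-term (or equivalently evaluating the antiderivative F(x) = x^6/3 + x^5 + x^3 + 9*x^2/2 - 9*x at the endpoints):
  F(1) − F(−1) = -13/6 − (71/6) = -14.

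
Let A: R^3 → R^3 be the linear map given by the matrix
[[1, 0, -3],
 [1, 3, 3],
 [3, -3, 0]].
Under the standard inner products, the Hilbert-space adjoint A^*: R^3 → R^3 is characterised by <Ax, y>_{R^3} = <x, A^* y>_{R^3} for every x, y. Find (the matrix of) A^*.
A^* = A^T =
[[1, 1, 3],
 [0, 3, -3],
 [-3, 3, 0]]

For real matrices with standard dot products, the defining identity <Ax, y> = <x, A^* y> gives (Ax)^T y = x^T (A^*) y, i.e. x^T A^T y = x^T (A^*) y. Since this holds for all x, y, we must have A^* = A^T. Therefore
A^* =
[[1, 1, 3],
 [0, 3, -3],
 [-3, 3, 0]].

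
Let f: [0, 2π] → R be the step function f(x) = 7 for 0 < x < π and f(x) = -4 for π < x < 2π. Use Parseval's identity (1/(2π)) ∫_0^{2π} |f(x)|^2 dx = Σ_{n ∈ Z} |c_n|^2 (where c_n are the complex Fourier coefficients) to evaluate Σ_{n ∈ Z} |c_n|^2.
Σ |c_n|^2 = 65/2

Parseval equates the L^2 energy of f (normalised by 1/(2π)) with the ℓ^2 sum of its Fourier coefficients: (1/(2π)) ∫_0^{2π} |f|^2 = Σ |c_n|^2.
Compute the left side: (1/(2π)) [∫_0^π 7^2 dx + ∫_π^{2π} (-4)^2 dx] = (1/(2π)) · (49π + 16π) = (49 + 16)/2 = 65/2.
So Σ_{n ∈ Z} |c_n|^2 = 65/2.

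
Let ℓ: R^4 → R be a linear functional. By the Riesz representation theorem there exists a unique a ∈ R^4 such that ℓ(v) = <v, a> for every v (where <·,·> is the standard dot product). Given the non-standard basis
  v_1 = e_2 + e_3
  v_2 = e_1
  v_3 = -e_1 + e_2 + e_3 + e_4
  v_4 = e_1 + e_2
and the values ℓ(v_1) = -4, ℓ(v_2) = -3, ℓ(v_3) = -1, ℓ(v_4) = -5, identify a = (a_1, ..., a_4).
a = (-3, -2, -2, 0)

Write a = (a_1, ..., a_4) in the standard basis. For each basis vector v_i, ℓ(v_i) = <v_i, a> is a linear equation in the a_j's. Collect the n equations into a matrix system V a = ℓ, where row i of V is v_i (expressed in the standard basis). Since V is invertible (lower-triangular with 1s on the diagonal, up to permutation), solve by back-substitution:
  V =
[[0, 1, 1, 0],
 [1, 0, 0, 0],
 [-1, 1, 1, 1],
 [1, 1, 0, 0]]
  V a = (-4, -3, -1, -5)
Solving gives a = (-3, -2, -2, 0).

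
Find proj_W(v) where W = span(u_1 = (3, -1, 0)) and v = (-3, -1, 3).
proj_W(v) = (-12/5, 4/5, 0)

Set up U = [u_1 | ... | u_1] ∈ R^(3×1). The projector onto W = col(U) is P = U (U^T U)^(-1) U^T.
Compute U^T U =
  [10],
and U^T v = (-8).
Solve U^T U · c = U^T v for the coefficients: c = (-4/5). The projection is proj_W(v) = U c.
Check: (v - proj_W(v)) · u_1 = 0  (should be 0).
Result: proj_W(v) = (-12/5, 4/5, 0).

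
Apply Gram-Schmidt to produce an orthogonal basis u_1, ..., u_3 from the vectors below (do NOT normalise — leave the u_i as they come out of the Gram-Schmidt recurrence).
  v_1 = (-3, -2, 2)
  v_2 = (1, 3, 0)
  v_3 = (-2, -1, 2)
Orthogonal basis:
  u_1 = (-3, -2, 2)
  u_2 = (-10/17, 33/17, 18/17)
  u_3 = (24/89, -8/89, 28/89)

Apply the Gram-Schmidt recurrence
  u_1 = v_1
  u_i = v_i − Σ_{j<i} ((v_i · u_j) / (u_j · u_j)) · u_j.

Step by step this gives:
  u_1 = (-3, -2, 2)
  u_2 = (-10/17, 33/17, 18/17)
  u_3 = (24/89, -8/89, 28/89)

Orthogonality check:
  u_2 · u_1 = 0 (should be 0)
  u_3 · u_1 = 0 (should be 0)
  u_3 · u_2 = 0 (should be 0)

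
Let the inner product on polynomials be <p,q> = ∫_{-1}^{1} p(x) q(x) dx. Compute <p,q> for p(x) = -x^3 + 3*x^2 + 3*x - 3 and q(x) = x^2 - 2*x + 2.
<p,q> = -12

Expand the product: p(x)·q(x) = -x^5 + 5*x^4 - 5*x^3 - 3*x^2 + 12*x - 6.
∫_{-1}^{1} of each monomial x^k gives [2/(k+1) if k even, 0 if k odd]. Integrating term-by-term (or equivalently evaluating the antiderivative F(x) = -x^6/6 + x^5 - 5*x^4/4 - x^3 + 6*x^2 - 6*x at the endpoints):
  F(1) − F(−1) = -17/12 − (127/12) = -12.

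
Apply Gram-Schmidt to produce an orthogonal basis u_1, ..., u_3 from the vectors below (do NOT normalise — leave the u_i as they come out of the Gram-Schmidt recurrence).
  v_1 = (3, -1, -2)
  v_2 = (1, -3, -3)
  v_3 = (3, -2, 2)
Orthogonal basis:
  u_1 = (3, -1, -2)
  u_2 = (-11/7, -15/7, -9/7)
  u_3 = (117/122, -273/122, 156/61)

Apply the Gram-Schmidt recurrence
  u_1 = v_1
  u_i = v_i − Σ_{j<i} ((v_i · u_j) / (u_j · u_j)) · u_j.

Step by step this gives:
  u_1 = (3, -1, -2)
  u_2 = (-11/7, -15/7, -9/7)
  u_3 = (117/122, -273/122, 156/61)

Orthogonality check:
  u_2 · u_1 = 0 (should be 0)
  u_3 · u_1 = 0 (should be 0)
  u_3 · u_2 = 0 (should be 0)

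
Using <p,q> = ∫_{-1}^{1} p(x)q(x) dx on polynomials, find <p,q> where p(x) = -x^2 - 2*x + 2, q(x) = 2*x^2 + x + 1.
<p,q> = 58/15

Expand the product: p(x)·q(x) = -2*x^4 - 5*x^3 + x^2 + 2.
∫_{-1}^{1} of each monomial x^k gives [2/(k+1) if k even, 0 if k odd]. Integrating term-by-term (or equivalently evaluating the antiderivative F(x) = -2*x^5/5 - 5*x^4/4 + x^3/3 + 2*x at the endpoints):
  F(1) − F(−1) = 41/60 − (-191/60) = 58/15.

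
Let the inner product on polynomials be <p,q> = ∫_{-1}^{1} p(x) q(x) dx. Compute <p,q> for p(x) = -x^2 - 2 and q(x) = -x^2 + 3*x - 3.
<p,q> = 236/15

Expand the product: p(x)·q(x) = x^4 - 3*x^3 + 5*x^2 - 6*x + 6.
∫_{-1}^{1} of each monomial x^k gives [2/(k+1) if k even, 0 if k odd]. Integrating term-by-term (or equivalently evaluating the antiderivative F(x) = x^5/5 - 3*x^4/4 + 5*x^3/3 - 3*x^2 + 6*x at the endpoints):
  F(1) − F(−1) = 247/60 − (-697/60) = 236/15.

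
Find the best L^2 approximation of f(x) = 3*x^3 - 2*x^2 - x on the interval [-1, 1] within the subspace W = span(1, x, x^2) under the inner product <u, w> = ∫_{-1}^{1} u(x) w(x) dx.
g(x) = -2*x^2 + 4*x/5

The best approximation g ∈ W is the orthogonal projection of f onto W. Writing g = a_0 + a_1 x + a_2 x^2, the coefficients solve the normal equations G · a = b where
  G_{ij} = <φ_i, φ_j> and b_i = <f, φ_i>, with φ_0 = 1, φ_1 = x, φ_2 = x^2.
G =
  [2, 0, 2/3]
  [0, 2/3, 0]
  [2/3, 0, 2/5],
b = (-4/3, 8/15, -4/5).
Solving gives a_0 = 0, a_1 = 4/5, a_2 = -2, so
  g(x) = -2*x^2 + 4*x/5.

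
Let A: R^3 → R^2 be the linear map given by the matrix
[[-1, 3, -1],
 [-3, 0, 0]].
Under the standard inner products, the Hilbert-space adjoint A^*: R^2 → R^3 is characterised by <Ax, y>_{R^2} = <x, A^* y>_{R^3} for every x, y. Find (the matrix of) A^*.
A^* = A^T =
[[-1, -3],
 [3, 0],
 [-1, 0]]

For real matrices with standard dot products, the defining identity <Ax, y> = <x, A^* y> gives (Ax)^T y = x^T (A^*) y, i.e. x^T A^T y = x^T (A^*) y. Since this holds for all x, y, we must have A^* = A^T. Therefore
A^* =
[[-1, -3],
 [3, 0],
 [-1, 0]].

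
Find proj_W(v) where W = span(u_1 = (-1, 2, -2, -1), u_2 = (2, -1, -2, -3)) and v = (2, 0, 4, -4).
proj_W(v) = (328/171, -362/171, 68/171, -18/19)

Set up U = [u_1 | ... | u_2] ∈ R^(4×2). The projector onto W = col(U) is P = U (U^T U)^(-1) U^T.
Compute U^T U =
  [10, 3]
  [3, 18],
and U^T v = (-6, 8).
Solve U^T U · c = U^T v for the coefficients: c = (-44/57, 98/171). The projection is proj_W(v) = U c.
Check: (v - proj_W(v)) · u_1 = 0  (should be 0).
Check: (v - proj_W(v)) · u_2 = 0  (should be 0).
Result: proj_W(v) = (328/171, -362/171, 68/171, -18/19).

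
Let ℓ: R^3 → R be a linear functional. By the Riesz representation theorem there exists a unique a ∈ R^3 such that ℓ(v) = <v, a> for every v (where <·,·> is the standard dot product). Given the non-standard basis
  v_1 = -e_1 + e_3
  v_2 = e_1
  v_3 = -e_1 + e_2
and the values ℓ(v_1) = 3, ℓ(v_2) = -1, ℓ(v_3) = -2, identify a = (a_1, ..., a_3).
a = (-1, -3, 2)

Write a = (a_1, ..., a_3) in the standard basis. For each basis vector v_i, ℓ(v_i) = <v_i, a> is a linear equation in the a_j's. Collect the n equations into a matrix system V a = ℓ, where row i of V is v_i (expressed in the standard basis). Since V is invertible (lower-triangular with 1s on the diagonal, up to permutation), solve by back-substitution:
  V =
[[-1, 0, 1],
 [1, 0, 0],
 [-1, 1, 0]]
  V a = (3, -1, -2)
Solving gives a = (-1, -3, 2).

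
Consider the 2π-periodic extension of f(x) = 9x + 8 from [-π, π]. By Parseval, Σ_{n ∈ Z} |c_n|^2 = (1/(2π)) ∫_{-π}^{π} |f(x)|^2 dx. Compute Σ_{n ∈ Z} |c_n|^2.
Σ |c_n|^2 = 27π^2 + 64

Expand and integrate term by term over [-π, π]:
  ∫ (9x)^2 dx = 81·(2π^3/3); ∫ 2·9·(8)·x dx = 0 (odd integrand); ∫ 8^2 dx = 64·2π.
So (1/(2π)) ∫_{-π}^{π} (9x + 8)^2 dx = 81π^2/3 + 64 = 27π^2 + 64.
Parseval ⇒ Σ |c_n|^2 = 27π^2 + 64.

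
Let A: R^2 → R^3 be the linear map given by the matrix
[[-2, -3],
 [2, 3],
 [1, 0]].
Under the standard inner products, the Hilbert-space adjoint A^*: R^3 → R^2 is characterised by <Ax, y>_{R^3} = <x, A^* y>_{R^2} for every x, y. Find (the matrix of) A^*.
A^* = A^T =
[[-2, 2, 1],
 [-3, 3, 0]]

For real matrices with standard dot products, the defining identity <Ax, y> = <x, A^* y> gives (Ax)^T y = x^T (A^*) y, i.e. x^T A^T y = x^T (A^*) y. Since this holds for all x, y, we must have A^* = A^T. Therefore
A^* =
[[-2, 2, 1],
 [-3, 3, 0]].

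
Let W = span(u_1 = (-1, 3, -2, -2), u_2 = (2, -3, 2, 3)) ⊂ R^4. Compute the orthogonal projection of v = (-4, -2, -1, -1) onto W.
proj_W(v) = (-73/27, -11/9, 22/27, -62/27)

Set up U = [u_1 | ... | u_2] ∈ R^(4×2). The projector onto W = col(U) is P = U (U^T U)^(-1) U^T.
Compute U^T U =
  [18, -21]
  [-21, 26],
and U^T v = (2, -7).
Solve U^T U · c = U^T v for the coefficients: c = (-95/27, -28/9). The projection is proj_W(v) = U c.
Check: (v - proj_W(v)) · u_1 = 0  (should be 0).
Check: (v - proj_W(v)) · u_2 = 0  (should be 0).
Result: proj_W(v) = (-73/27, -11/9, 22/27, -62/27).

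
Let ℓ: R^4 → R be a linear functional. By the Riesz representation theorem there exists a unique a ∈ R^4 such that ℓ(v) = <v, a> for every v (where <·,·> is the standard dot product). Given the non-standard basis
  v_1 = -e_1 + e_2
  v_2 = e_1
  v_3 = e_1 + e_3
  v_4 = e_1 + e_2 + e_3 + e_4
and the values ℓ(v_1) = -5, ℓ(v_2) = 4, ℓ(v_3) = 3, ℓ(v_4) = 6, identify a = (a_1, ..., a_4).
a = (4, -1, -1, 4)

Write a = (a_1, ..., a_4) in the standard basis. For each basis vector v_i, ℓ(v_i) = <v_i, a> is a linear equation in the a_j's. Collect the n equations into a matrix system V a = ℓ, where row i of V is v_i (expressed in the standard basis). Since V is invertible (lower-triangular with 1s on the diagonal, up to permutation), solve by back-substitution:
  V =
[[-1, 1, 0, 0],
 [1, 0, 0, 0],
 [1, 0, 1, 0],
 [1, 1, 1, 1]]
  V a = (-5, 4, 3, 6)
Solving gives a = (4, -1, -1, 4).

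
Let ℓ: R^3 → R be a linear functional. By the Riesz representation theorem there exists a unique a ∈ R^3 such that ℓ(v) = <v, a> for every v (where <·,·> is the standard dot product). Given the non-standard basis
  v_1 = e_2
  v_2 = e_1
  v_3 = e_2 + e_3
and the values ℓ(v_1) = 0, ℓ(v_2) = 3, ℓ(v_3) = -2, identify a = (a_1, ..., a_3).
a = (3, 0, -2)

Write a = (a_1, ..., a_3) in the standard basis. For each basis vector v_i, ℓ(v_i) = <v_i, a> is a linear equation in the a_j's. Collect the n equations into a matrix system V a = ℓ, where row i of V is v_i (expressed in the standard basis). Since V is invertible (lower-triangular with 1s on the diagonal, up to permutation), solve by back-substitution:
  V =
[[0, 1, 0],
 [1, 0, 0],
 [0, 1, 1]]
  V a = (0, 3, -2)
Solving gives a = (3, 0, -2).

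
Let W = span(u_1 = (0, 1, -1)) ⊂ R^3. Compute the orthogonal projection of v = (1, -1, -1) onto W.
proj_W(v) = (0, 0, 0)

Set up U = [u_1 | ... | u_1] ∈ R^(3×1). The projector onto W = col(U) is P = U (U^T U)^(-1) U^T.
Compute U^T U =
  [2],
and U^T v = (0).
Solve U^T U · c = U^T v for the coefficients: c = (0). The projection is proj_W(v) = U c.
Check: (v - proj_W(v)) · u_1 = 0  (should be 0).
Result: proj_W(v) = (0, 0, 0).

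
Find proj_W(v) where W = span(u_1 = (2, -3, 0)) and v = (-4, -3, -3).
proj_W(v) = (2/13, -3/13, 0)

Set up U = [u_1 | ... | u_1] ∈ R^(3×1). The projector onto W = col(U) is P = U (U^T U)^(-1) U^T.
Compute U^T U =
  [13],
and U^T v = (1).
Solve U^T U · c = U^T v for the coefficients: c = (1/13). The projection is proj_W(v) = U c.
Check: (v - proj_W(v)) · u_1 = 0  (should be 0).
Result: proj_W(v) = (2/13, -3/13, 0).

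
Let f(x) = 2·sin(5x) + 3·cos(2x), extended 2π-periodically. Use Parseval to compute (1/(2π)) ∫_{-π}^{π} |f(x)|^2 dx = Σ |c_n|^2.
Σ |c_n|^2 = 13/2

Expand |f|^2 and use orthogonality of {sin(nx), cos(mx)} on [-π, π]:
  ∫_{-π}^{π} sin(nx)^2 dx = π, ∫ cos(mx)^2 dx = π, and cross terms integrate to 0.
So ∫_{-π}^{π} f(x)^2 dx = 2^2 · π + 3^2 · π = (4 + 9)π.
Divide by 2π: (4 + 9)/2 = 13/2.
By Parseval, this equals Σ |c_n|^2.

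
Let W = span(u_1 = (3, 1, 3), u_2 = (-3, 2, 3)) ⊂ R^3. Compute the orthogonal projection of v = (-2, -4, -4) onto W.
proj_W(v) = (-39/23, -50/23, -113/23)

Set up U = [u_1 | ... | u_2] ∈ R^(3×2). The projector onto W = col(U) is P = U (U^T U)^(-1) U^T.
Compute U^T U =
  [19, 2]
  [2, 22],
and U^T v = (-22, -14).
Solve U^T U · c = U^T v for the coefficients: c = (-76/69, -37/69). The projection is proj_W(v) = U c.
Check: (v - proj_W(v)) · u_1 = 0  (should be 0).
Check: (v - proj_W(v)) · u_2 = 0  (should be 0).
Result: proj_W(v) = (-39/23, -50/23, -113/23).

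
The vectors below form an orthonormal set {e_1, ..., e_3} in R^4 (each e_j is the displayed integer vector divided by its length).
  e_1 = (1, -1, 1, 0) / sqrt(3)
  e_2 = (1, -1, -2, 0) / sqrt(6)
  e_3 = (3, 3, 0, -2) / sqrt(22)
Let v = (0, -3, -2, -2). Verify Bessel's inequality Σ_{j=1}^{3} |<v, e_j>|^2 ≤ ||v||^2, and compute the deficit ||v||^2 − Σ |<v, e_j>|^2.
Σ |<v, e_j>|^2 = 106/11; ||v||^2 = 17; deficit = 81/11

Write each e_j = u_j / sqrt(<u_j, u_j>) where u_j is the displayed integer vector. Then <v, e_j> = <v, u_j> / sqrt(<u_j, u_j>), so |<v, e_j>|^2 = <v, u_j>^2 / <u_j, u_j>.
Coefficients: <v, e_1> = 1/sqrt(3), <v, e_2> = 7/sqrt(6), <v, e_3> = -5/sqrt(22).
Square and sum: Σ |<v, e_j>|^2 = 106/11.
Compute ||v||^2 = v·v = 17.
Deficit = 17 − 106/11 = 81/11 ≥ 0, confirming Bessel's inequality. (The deficit equals ||v − Σ <v,e_j> e_j||^2, the squared distance from v to span{e_j}.)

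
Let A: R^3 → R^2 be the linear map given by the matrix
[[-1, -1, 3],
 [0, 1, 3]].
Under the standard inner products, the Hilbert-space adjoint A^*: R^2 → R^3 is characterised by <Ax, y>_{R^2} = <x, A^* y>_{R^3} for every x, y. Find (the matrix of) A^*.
A^* = A^T =
[[-1, 0],
 [-1, 1],
 [3, 3]]

For real matrices with standard dot products, the defining identity <Ax, y> = <x, A^* y> gives (Ax)^T y = x^T (A^*) y, i.e. x^T A^T y = x^T (A^*) y. Since this holds for all x, y, we must have A^* = A^T. Therefore
A^* =
[[-1, 0],
 [-1, 1],
 [3, 3]].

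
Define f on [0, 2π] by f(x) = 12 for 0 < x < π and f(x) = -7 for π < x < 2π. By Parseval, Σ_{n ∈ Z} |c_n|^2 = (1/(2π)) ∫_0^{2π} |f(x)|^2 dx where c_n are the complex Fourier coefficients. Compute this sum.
Σ |c_n|^2 = 193/2

Parseval equates the L^2 energy of f (normalised by 1/(2π)) with the ℓ^2 sum of its Fourier coefficients: (1/(2π)) ∫_0^{2π} |f|^2 = Σ |c_n|^2.
Compute the left side: (1/(2π)) [∫_0^π 12^2 dx + ∫_π^{2π} (-7)^2 dx] = (1/(2π)) · (144π + 49π) = (144 + 49)/2 = 193/2.
So Σ_{n ∈ Z} |c_n|^2 = 193/2.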